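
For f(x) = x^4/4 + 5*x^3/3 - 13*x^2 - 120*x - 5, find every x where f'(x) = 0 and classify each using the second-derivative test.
f'(x) = x^3 + 5*x^2 - 26*x - 120

Solve f'(x) = 0:
  Factor: x^3 + 5*x^2 - 26*x - 120 = (x - 5)*(x + 4)*(x + 6) = 0.
  ⇒ x = -6, -4, 5

f''(x) = 3*x^2 + 10*x - 26
Second-derivative test at each critical point:
  f''(-6) = 22 > 0 → local minimum
  f''(-4) = -18 < 0 → local maximum
  f''(5) = 99 > 0 → local minimum

Critical points: x = -6 (local minimum); x = -4 (local maximum); x = 5 (local minimum)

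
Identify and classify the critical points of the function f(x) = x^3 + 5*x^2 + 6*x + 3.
f'(x) = 3*x^2 + 10*x + 6

Solve f'(x) = 0:
  3*x^2 + 10*x + 6 = 0 has no rational roots; quadratic formula: x = (-10 ± √28)/6.
  ⇒ x = -5/3 - sqrt(7)/3 ≈ -2.5486, -5/3 + sqrt(7)/3 ≈ -0.7847

f''(x) = 6*x + 10
Second-derivative test at each critical point:
  f''(-2.5486) = -5.2915 < 0 → local maximum
  f''(-0.7847) = 5.2915 > 0 → local minimum

Critical points: x = -5/3 - sqrt(7)/3 ≈ -2.5486 (local maximum); x = -5/3 + sqrt(7)/3 ≈ -0.7847 (local minimum)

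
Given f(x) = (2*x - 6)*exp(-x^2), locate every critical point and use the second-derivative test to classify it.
f'(x) = 2*(-2*x*(x - 3) + 1)*exp(-x^2)

Solve f'(x) = 0:
  f'(x) = (-4*x^2 + 12*x + 2)·exp(-x^2) and exp(-x^2) > 0 for every x, so f'(x) = 0 ⇔ -4*x^2 + 12*x + 2 = 0.
  Factor: -4*x^2 + 12*x + 2 = -2*(2*x^2 - 6*x - 1); 2*x^2 - 6*x - 1 = 0 has no rational roots; quadratic formula: x = (6 ± √44)/4.
  ⇒ x = 3/2 - sqrt(11)/2 ≈ -0.1583, 3/2 + sqrt(11)/2 ≈ 3.1583

f''(x) = 4*(2*x^2*(x - 3) - 3*x + 3)*exp(-x^2)
Second-derivative test at each critical point:
  f''(-0.1583) = 12.9381 > 0 → local minimum
  f''(3.1583) = -0.0006 < 0 → local maximum

Critical points: x = 3/2 - sqrt(11)/2 ≈ -0.1583 (local minimum); x = 3/2 + sqrt(11)/2 ≈ 3.1583 (local maximum)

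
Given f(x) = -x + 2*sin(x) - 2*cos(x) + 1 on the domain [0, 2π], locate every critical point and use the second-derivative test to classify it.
f'(x) = 2*sqrt(2)*sin(x + pi/4) - 1

Solve f'(x) = 0 on [0, 2π]:
  f'(x) = 0 ⇔ 2*sin(x) + 2*cos(x) = 1. Write the left side as R·cos(x + φ) with R = √(2² + (-2)²) = 2*sqrt(2), cos φ = sqrt(2)/2, sin φ = -sqrt(2)/2; then cos(x + φ) = sqrt(2)/4. Solve for x and keep the solutions lying in [0, 2π].
  ⇒ x = atan((1 + sqrt(7))/(1 - sqrt(7))) + pi ≈ 1.9948, atan((1 - sqrt(7))/(1 + sqrt(7))) + 2*pi ≈ 5.8592

f''(x) = 2*sqrt(2)*cos(x + pi/4)
Second-derivative test at each critical point:
  f''(1.9948) = -2.6458 < 0 → local maximum
  f''(5.8592) = 2.6458 > 0 → local minimum

Critical points: x = atan((1 + sqrt(7))/(1 - sqrt(7))) + pi ≈ 1.9948 (local maximum); x = atan((1 - sqrt(7))/(1 + sqrt(7))) + 2*pi ≈ 5.8592 (local minimum)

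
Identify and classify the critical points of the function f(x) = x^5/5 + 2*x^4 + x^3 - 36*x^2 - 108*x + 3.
f'(x) = x^4 + 8*x^3 + 3*x^2 - 72*x - 108

Solve f'(x) = 0:
  Factor: x^4 + 8*x^3 + 3*x^2 - 72*x - 108 = (x - 3)*(x + 2)*(x + 3)*(x + 6) = 0.
  ⇒ x = -6, -3, -2, 3

f''(x) = 4*x^3 + 24*x^2 + 6*x - 72
Second-derivative test at each critical point:
  f''(-6) = -108 < 0 → local maximum
  f''(-3) = 18 > 0 → local minimum
  f''(-2) = -20 < 0 → local maximum
  f''(3) = 270 > 0 → local minimum

Critical points: x = -6 (local maximum); x = -3 (local minimum); x = -2 (local maximum); x = 3 (local minimum)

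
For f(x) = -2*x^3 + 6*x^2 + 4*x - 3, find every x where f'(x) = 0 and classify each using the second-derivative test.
f'(x) = -6*x^2 + 12*x + 4

Solve f'(x) = 0:
  Factor: -6*x^2 + 12*x + 4 = -2*(3*x^2 - 6*x - 2); 3*x^2 - 6*x - 2 = 0 has no rational roots; quadratic formula: x = (6 ± √60)/6.
  ⇒ x = 1 - sqrt(15)/3 ≈ -0.2910, 1 + sqrt(15)/3 ≈ 2.2910

f''(x) = 12 - 12*x
Second-derivative test at each critical point:
  f''(-0.2910) = 15.4919 > 0 → local minimum
  f''(2.2910) = -15.4919 < 0 → local maximum

Critical points: x = 1 - sqrt(15)/3 ≈ -0.2910 (local minimum); x = 1 + sqrt(15)/3 ≈ 2.2910 (local maximum)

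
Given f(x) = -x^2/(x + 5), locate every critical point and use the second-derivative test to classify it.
f'(x) = x*(-x - 10)/(x + 5)^2

Solve f'(x) = 0:
  f'(x) = -x*(x + 10)/(x + 5)^2; the denominator is positive wherever f is defined, so f'(x) = 0 ⇔ -x^2 - 10*x = 0.
  Factor: -x^2 - 10*x = -x*(x + 10) = 0.
  ⇒ x = -10, 0

f''(x) = -50/(x^3 + 15*x^2 + 75*x + 125)
Second-derivative test at each critical point:
  f''(-10) = 2/5 > 0 → local minimum
  f''(0) = -2/5 < 0 → local maximum

Critical points: x = -10 (local minimum); x = 0 (local maximum)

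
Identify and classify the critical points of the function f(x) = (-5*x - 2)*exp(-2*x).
f'(x) = (10*x - 1)*exp(-2*x)

Solve f'(x) = 0:
  f'(x) = (10*x - 1)·exp(-2*x) and exp(-2*x) > 0 for every x, so f'(x) = 0 ⇔ 10*x - 1 = 0.
  10*x - 1 = 0.
  ⇒ x = 1/10

f''(x) = 4*(3 - 5*x)*exp(-2*x)
Second-derivative test at each critical point:
  f''(1/10) = 8.1873 > 0 → local minimum

Critical points: x = 1/10 (local minimum)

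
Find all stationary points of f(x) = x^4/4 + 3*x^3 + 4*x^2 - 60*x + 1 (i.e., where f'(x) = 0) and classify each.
f'(x) = x^3 + 9*x^2 + 8*x - 60

Solve f'(x) = 0:
  Factor: x^3 + 9*x^2 + 8*x - 60 = (x - 2)*(x + 5)*(x + 6) = 0.
  ⇒ x = -6, -5, 2

f''(x) = 3*x^2 + 18*x + 8
Second-derivative test at each critical point:
  f''(-6) = 8 > 0 → local minimum
  f''(-5) = -7 < 0 → local maximum
  f''(2) = 56 > 0 → local minimum

Critical points: x = -6 (local minimum); x = -5 (local maximum); x = 2 (local minimum)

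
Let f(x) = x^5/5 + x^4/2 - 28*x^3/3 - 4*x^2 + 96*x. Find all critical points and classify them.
f'(x) = x^4 + 2*x^3 - 28*x^2 - 8*x + 96

Solve f'(x) = 0:
  Factor: x^4 + 2*x^3 - 28*x^2 - 8*x + 96 = (x - 4)*(x - 2)*(x + 2)*(x + 6) = 0.
  ⇒ x = -6, -2, 2, 4

f''(x) = 4*x^3 + 6*x^2 - 56*x - 8
Second-derivative test at each critical point:
  f''(-6) = -320 < 0 → local maximum
  f''(-2) = 96 > 0 → local minimum
  f''(2) = -64 < 0 → local maximum
  f''(4) = 120 > 0 → local minimum

Critical points: x = -6 (local maximum); x = -2 (local minimum); x = 2 (local maximum); x = 4 (local minimum)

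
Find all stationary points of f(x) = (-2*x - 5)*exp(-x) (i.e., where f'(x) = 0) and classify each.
f'(x) = (2*x + 3)*exp(-x)

Solve f'(x) = 0:
  f'(x) = (2*x + 3)·exp(-x) and exp(-x) > 0 for every x, so f'(x) = 0 ⇔ 2*x + 3 = 0.
  2*x + 3 = 0.
  ⇒ x = -3/2

f''(x) = (-2*x - 1)*exp(-x)
Second-derivative test at each critical point:
  f''(-3/2) = 8.9634 > 0 → local minimum

Critical points: x = -3/2 (local minimum)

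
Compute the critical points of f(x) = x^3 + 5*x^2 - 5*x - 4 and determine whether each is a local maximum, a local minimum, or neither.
f'(x) = 3*x^2 + 10*x - 5

Solve f'(x) = 0:
  3*x^2 + 10*x - 5 = 0 has no rational roots; quadratic formula: x = (-10 ± √160)/6.
  ⇒ x = -2*sqrt(10)/3 - 5/3 ≈ -3.7749, -5/3 + 2*sqrt(10)/3 ≈ 0.4415

f''(x) = 6*x + 10
Second-derivative test at each critical point:
  f''(-3.7749) = -12.6491 < 0 → local maximum
  f''(0.4415) = 12.6491 > 0 → local minimum

Critical points: x = -2*sqrt(10)/3 - 5/3 ≈ -3.7749 (local maximum); x = -5/3 + 2*sqrt(10)/3 ≈ 0.4415 (local minimum)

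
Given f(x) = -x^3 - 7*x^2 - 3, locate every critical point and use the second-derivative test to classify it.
f'(x) = x*(-3*x - 14)

Solve f'(x) = 0:
  Factor: -3*x^2 - 14*x = -x*(3*x + 14) = 0.
  ⇒ x = -14/3, 0

f''(x) = -6*x - 14
Second-derivative test at each critical point:
  f''(-14/3) = 14 > 0 → local minimum
  f''(0) = -14 < 0 → local maximum

Critical points: x = -14/3 (local minimum); x = 0 (local maximum)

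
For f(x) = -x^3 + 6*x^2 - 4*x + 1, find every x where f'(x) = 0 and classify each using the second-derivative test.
f'(x) = -3*x^2 + 12*x - 4

Solve f'(x) = 0:
  3*x^2 - 12*x + 4 = 0 has no rational roots; quadratic formula: x = (12 ± √96)/6.
  ⇒ x = 2 - 2*sqrt(6)/3 ≈ 0.3670, 2*sqrt(6)/3 + 2 ≈ 3.6330

f''(x) = 12 - 6*x
Second-derivative test at each critical point:
  f''(0.3670) = 9.7980 > 0 → local minimum
  f''(3.6330) = -9.7980 < 0 → local maximum

Critical points: x = 2 - 2*sqrt(6)/3 ≈ 0.3670 (local minimum); x = 2*sqrt(6)/3 + 2 ≈ 3.6330 (local maximum)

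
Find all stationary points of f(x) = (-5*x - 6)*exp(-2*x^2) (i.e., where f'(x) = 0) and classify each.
f'(x) = (4*x*(5*x + 6) - 5)*exp(-2*x^2)

Solve f'(x) = 0:
  f'(x) = (20*x^2 + 24*x - 5)·exp(-2*x^2) and exp(-2*x^2) > 0 for every x, so f'(x) = 0 ⇔ 20*x^2 + 24*x - 5 = 0.
  20*x^2 + 24*x - 5 = 0 has no rational roots; quadratic formula: x = (-24 ± √976)/40.
  ⇒ x = -sqrt(61)/10 - 3/5 ≈ -1.3810, -3/5 + sqrt(61)/10 ≈ 0.1810

f''(x) = 4*(-20*x^3 - 24*x^2 + 15*x + 6)*exp(-2*x^2)
Second-derivative test at each critical point:
  f''(-1.3810) = -0.6889 < 0 → local maximum
  f''(0.1810) = 29.2591 > 0 → local minimum

Critical points: x = -sqrt(61)/10 - 3/5 ≈ -1.3810 (local maximum); x = -3/5 + sqrt(61)/10 ≈ 0.1810 (local minimum)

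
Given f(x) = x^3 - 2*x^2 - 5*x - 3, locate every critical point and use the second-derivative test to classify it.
f'(x) = 3*x^2 - 4*x - 5

Solve f'(x) = 0:
  3*x^2 - 4*x - 5 = 0 has no rational roots; quadratic formula: x = (4 ± √76)/6.
  ⇒ x = 2/3 - sqrt(19)/3 ≈ -0.7863, 2/3 + sqrt(19)/3 ≈ 2.1196

f''(x) = 6*x - 4
Second-derivative test at each critical point:
  f''(-0.7863) = -8.7178 < 0 → local maximum
  f''(2.1196) = 8.7178 > 0 → local minimum

Critical points: x = 2/3 - sqrt(19)/3 ≈ -0.7863 (local maximum); x = 2/3 + sqrt(19)/3 ≈ 2.1196 (local minimum)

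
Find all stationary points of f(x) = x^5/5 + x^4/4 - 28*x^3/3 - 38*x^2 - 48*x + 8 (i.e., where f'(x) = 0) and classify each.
f'(x) = x^4 + x^3 - 28*x^2 - 76*x - 48

Solve f'(x) = 0:
  Factor: x^4 + x^3 - 28*x^2 - 76*x - 48 = (x - 6)*(x + 1)*(x + 2)*(x + 4) = 0.
  ⇒ x = -4, -2, -1, 6

f''(x) = 4*x^3 + 3*x^2 - 56*x - 76
Second-derivative test at each critical point:
  f''(-4) = -60 < 0 → local maximum
  f''(-2) = 16 > 0 → local minimum
  f''(-1) = -21 < 0 → local maximum
  f''(6) = 560 > 0 → local minimum

Critical points: x = -4 (local maximum); x = -2 (local minimum); x = -1 (local maximum); x = 6 (local minimum)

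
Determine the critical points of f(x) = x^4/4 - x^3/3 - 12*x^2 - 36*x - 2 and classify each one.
f'(x) = x^3 - x^2 - 24*x - 36

Solve f'(x) = 0:
  Factor: x^3 - x^2 - 24*x - 36 = (x - 6)*(x + 2)*(x + 3) = 0.
  ⇒ x = -3, -2, 6

f''(x) = 3*x^2 - 2*x - 24
Second-derivative test at each critical point:
  f''(-3) = 9 > 0 → local minimum
  f''(-2) = -8 < 0 → local maximum
  f''(6) = 72 > 0 → local minimum

Critical points: x = -3 (local minimum); x = -2 (local maximum); x = 6 (local minimum)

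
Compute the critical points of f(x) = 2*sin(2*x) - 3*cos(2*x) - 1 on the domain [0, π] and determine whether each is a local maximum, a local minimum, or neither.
f'(x) = 6*sin(2*x) + 4*cos(2*x)

Solve f'(x) = 0 on [0, π]:
  f'(x) = 0 ⇔ 2*cos(2*x) = -3*sin(2*x) ⇔ tan(2*x) = -2/3, i.e. 2*x = arctan(-2/3) + nπ; keep the solutions lying in [0, π].
  ⇒ x = -atan(2/3)/2 + pi/2 ≈ 1.2768, pi - atan(2/3)/2 ≈ 2.8476

f''(x) = -8*sin(2*x) + 12*cos(2*x)
Second-derivative test at each critical point:
  f''(1.2768) = -14.4222 < 0 → local maximum
  f''(2.8476) = 14.4222 > 0 → local minimum

Critical points: x = -atan(2/3)/2 + pi/2 ≈ 1.2768 (local maximum); x = pi - atan(2/3)/2 ≈ 2.8476 (local minimum)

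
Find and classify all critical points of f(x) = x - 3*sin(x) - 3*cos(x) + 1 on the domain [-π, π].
f'(x) = -3*sqrt(2)*cos(x + pi/4) + 1

Solve f'(x) = 0 on [-π, π]:
  f'(x) = 0 ⇔ 3*sin(x) - 3*cos(x) = -1. Write the left side as R·cos(x + φ) with R = √((-3)² + (-3)²) = 3*sqrt(2), cos φ = -sqrt(2)/2, sin φ = -sqrt(2)/2; then cos(x + φ) = -sqrt(2)/6. Solve for x and keep the solutions lying in [-π, π].
  ⇒ x = -pi + atan((-sqrt(17) - 1)/(1 - sqrt(17))) ≈ -2.1183, atan((-1 + sqrt(17))/(1 + sqrt(17))) ≈ 0.5475

f''(x) = 3*sqrt(2)*sin(x + pi/4)
Second-derivative test at each critical point:
  f''(-2.1183) = -4.1231 < 0 → local maximum
  f''(0.5475) = 4.1231 > 0 → local minimum

Critical points: x = -pi + atan((-sqrt(17) - 1)/(1 - sqrt(17))) ≈ -2.1183 (local maximum); x = atan((-1 + sqrt(17))/(1 + sqrt(17))) ≈ 0.5475 (local minimum)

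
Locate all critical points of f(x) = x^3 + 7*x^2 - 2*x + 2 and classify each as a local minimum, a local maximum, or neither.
f'(x) = 3*x^2 + 14*x - 2

Solve f'(x) = 0:
  3*x^2 + 14*x - 2 = 0 has no rational roots; quadratic formula: x = (-14 ± √220)/6.
  ⇒ x = -sqrt(55)/3 - 7/3 ≈ -4.8054, -7/3 + sqrt(55)/3 ≈ 0.1387

f''(x) = 6*x + 14
Second-derivative test at each critical point:
  f''(-4.8054) = -14.8324 < 0 → local maximum
  f''(0.1387) = 14.8324 > 0 → local minimum

Critical points: x = -sqrt(55)/3 - 7/3 ≈ -4.8054 (local maximum); x = -7/3 + sqrt(55)/3 ≈ 0.1387 (local minimum)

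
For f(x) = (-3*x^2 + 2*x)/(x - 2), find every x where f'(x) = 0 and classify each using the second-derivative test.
f'(x) = (-3*x^2 + 12*x - 4)/(x^2 - 4*x + 4)

Solve f'(x) = 0:
  f'(x) = -(3*x^2 - 12*x + 4)/(x - 2)^2; the denominator is positive wherever f is defined, so f'(x) = 0 ⇔ -3*x^2 + 12*x - 4 = 0.
  3*x^2 - 12*x + 4 = 0 has no rational roots; quadratic formula: x = (12 ± √96)/6.
  ⇒ x = 2 - 2*sqrt(6)/3 ≈ 0.3670, 2*sqrt(6)/3 + 2 ≈ 3.6330

f''(x) = -16/(x^3 - 6*x^2 + 12*x - 8)
Second-derivative test at each critical point:
  f''(0.3670) = 3.6742 > 0 → local minimum
  f''(3.6330) = -3.6742 < 0 → local maximum

Critical points: x = 2 - 2*sqrt(6)/3 ≈ 0.3670 (local minimum); x = 2*sqrt(6)/3 + 2 ≈ 3.6330 (local maximum)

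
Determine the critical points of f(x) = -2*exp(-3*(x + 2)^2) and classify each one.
f'(x) = 12*(x + 2)*exp(-3*(x + 2)^2)

Solve f'(x) = 0:
  f'(x) = (12*x + 24)·exp(-3*(x + 2)^2) and exp(-3*(x + 2)^2) > 0 for every x, so f'(x) = 0 ⇔ 12*x + 24 = 0.
  Factor: 12*x + 24 = 12*(x + 2) = 0.
  ⇒ x = -2

f''(x) = 12*(1 - 6*(x + 2)^2)*exp(-3*(x + 2)^2)
Second-derivative test at each critical point:
  f''(-2) = 12 > 0 → local minimum

Critical points: x = -2 (local minimum)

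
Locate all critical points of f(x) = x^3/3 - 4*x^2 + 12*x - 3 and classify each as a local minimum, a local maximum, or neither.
f'(x) = x^2 - 8*x + 12

Solve f'(x) = 0:
  Factor: x^2 - 8*x + 12 = (x - 6)*(x - 2) = 0.
  ⇒ x = 2, 6

f''(x) = 2*x - 8
Second-derivative test at each critical point:
  f''(2) = -4 < 0 → local maximum
  f''(6) = 4 > 0 → local minimum

Critical points: x = 2 (local maximum); x = 6 (local minimum)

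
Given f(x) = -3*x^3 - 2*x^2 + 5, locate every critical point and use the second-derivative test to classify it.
f'(x) = x*(-9*x - 4)

Solve f'(x) = 0:
  Factor: -9*x^2 - 4*x = -x*(9*x + 4) = 0.
  ⇒ x = -4/9, 0

f''(x) = -18*x - 4
Second-derivative test at each critical point:
  f''(-4/9) = 4 > 0 → local minimum
  f''(0) = -4 < 0 → local maximum

Critical points: x = -4/9 (local minimum); x = 0 (local maximum)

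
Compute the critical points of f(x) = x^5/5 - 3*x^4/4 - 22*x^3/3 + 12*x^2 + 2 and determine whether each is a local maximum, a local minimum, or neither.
f'(x) = x*(x^3 - 3*x^2 - 22*x + 24)

Solve f'(x) = 0:
  Factor: x^4 - 3*x^3 - 22*x^2 + 24*x = x*(x - 6)*(x - 1)*(x + 4) = 0.
  ⇒ x = -4, 0, 1, 6

f''(x) = 4*x^3 - 9*x^2 - 44*x + 24
Second-derivative test at each critical point:
  f''(-4) = -200 < 0 → local maximum
  f''(0) = 24 > 0 → local minimum
  f''(1) = -25 < 0 → local maximum
  f''(6) = 300 > 0 → local minimum

Critical points: x = -4 (local maximum); x = 0 (local minimum); x = 1 (local maximum); x = 6 (local minimum)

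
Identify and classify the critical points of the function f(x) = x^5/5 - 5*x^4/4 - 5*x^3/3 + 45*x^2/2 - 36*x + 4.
f'(x) = x^4 - 5*x^3 - 5*x^2 + 45*x - 36

Solve f'(x) = 0:
  Factor: x^4 - 5*x^3 - 5*x^2 + 45*x - 36 = (x - 4)*(x - 3)*(x - 1)*(x + 3) = 0.
  ⇒ x = -3, 1, 3, 4

f''(x) = 4*x^3 - 15*x^2 - 10*x + 45
Second-derivative test at each critical point:
  f''(-3) = -168 < 0 → local maximum
  f''(1) = 24 > 0 → local minimum
  f''(3) = -12 < 0 → local maximum
  f''(4) = 21 > 0 → local minimum

Critical points: x = -3 (local maximum); x = 1 (local minimum); x = 3 (local maximum); x = 4 (local minimum)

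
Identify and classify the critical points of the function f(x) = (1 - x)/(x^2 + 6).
f'(x) = (-x^2 + 2*x*(x - 1) - 6)/(x^2 + 6)^2

Solve f'(x) = 0:
  f'(x) = (x^2 - 2*x - 6)/(x^2 + 6)^2; the denominator is positive wherever f is defined, so f'(x) = 0 ⇔ x^2 - 2*x - 6 = 0.
  x^2 - 2*x - 6 = 0 has no rational roots; quadratic formula: x = (2 ± √28)/2.
  ⇒ x = 1 - sqrt(7) ≈ -1.6458, 1 + sqrt(7) ≈ 3.6458

f''(x) = 2*(4*x^2*(1 - x) + (3*x - 1)*(x^2 + 6))/(x^2 + 6)^3
Second-derivative test at each critical point:
  f''(-1.6458) = -0.0698 < 0 → local maximum
  f''(3.6458) = 0.0142 > 0 → local minimum

Critical points: x = 1 - sqrt(7) ≈ -1.6458 (local maximum); x = 1 + sqrt(7) ≈ 3.6458 (local minimum)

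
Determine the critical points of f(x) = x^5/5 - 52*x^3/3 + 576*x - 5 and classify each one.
f'(x) = x^4 - 52*x^2 + 576

Solve f'(x) = 0:
  Factor: x^4 - 52*x^2 + 576 = (x - 6)*(x - 4)*(x + 4)*(x + 6) = 0.
  ⇒ x = -6, -4, 4, 6

f''(x) = 4*x*(x^2 - 26)
Second-derivative test at each critical point:
  f''(-6) = -240 < 0 → local maximum
  f''(-4) = 160 > 0 → local minimum
  f''(4) = -160 < 0 → local maximum
  f''(6) = 240 > 0 → local minimum

Critical points: x = -6 (local maximum); x = -4 (local minimum); x = 4 (local maximum); x = 6 (local minimum)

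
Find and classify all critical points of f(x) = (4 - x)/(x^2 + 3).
f'(x) = (-x^2 + 2*x*(x - 4) - 3)/(x^2 + 3)^2

Solve f'(x) = 0:
  f'(x) = (x^2 - 8*x - 3)/(x^2 + 3)^2; the denominator is positive wherever f is defined, so f'(x) = 0 ⇔ x^2 - 8*x - 3 = 0.
  x^2 - 8*x - 3 = 0 has no rational roots; quadratic formula: x = (8 ± √76)/2.
  ⇒ x = 4 - sqrt(19) ≈ -0.3589, 4 + sqrt(19) ≈ 8.3589

f''(x) = 2*(4*x^2*(4 - x) + (3*x - 4)*(x^2 + 3))/(x^2 + 3)^3
Second-derivative test at each critical point:
  f''(-0.3589) = -0.8905 < 0 → local maximum
  f''(8.3589) = 0.0016 > 0 → local minimum

Critical points: x = 4 - sqrt(19) ≈ -0.3589 (local maximum); x = 4 + sqrt(19) ≈ 8.3589 (local minimum)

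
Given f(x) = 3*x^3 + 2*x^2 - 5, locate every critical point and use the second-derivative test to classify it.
f'(x) = x*(9*x + 4)

Solve f'(x) = 0:
  Factor: 9*x^2 + 4*x = x*(9*x + 4) = 0.
  ⇒ x = -4/9, 0

f''(x) = 18*x + 4
Second-derivative test at each critical point:
  f''(-4/9) = -4 < 0 → local maximum
  f''(0) = 4 > 0 → local minimum

Critical points: x = -4/9 (local maximum); x = 0 (local minimum)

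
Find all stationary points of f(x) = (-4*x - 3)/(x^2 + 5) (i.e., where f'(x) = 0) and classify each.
f'(x) = 2*(2*x^2 + 3*x - 10)/(x^4 + 10*x^2 + 25)

Solve f'(x) = 0:
  f'(x) = 2*(2*x^2 + 3*x - 10)/(x^2 + 5)^2; the denominator is positive wherever f is defined, so f'(x) = 0 ⇔ 4*x^2 + 6*x - 20 = 0.
  Factor: 4*x^2 + 6*x - 20 = 2*(2*x^2 + 3*x - 10); 2*x^2 + 3*x - 10 = 0 has no rational roots; quadratic formula: x = (-3 ± √89)/4.
  ⇒ x = -sqrt(89)/4 - 3/4 ≈ -3.1085, -3/4 + sqrt(89)/4 ≈ 1.6085

f''(x) = 2*(-4*x^2*(4*x + 3) + 3*(4*x + 1)*(x^2 + 5))/(x^2 + 5)^3
Second-derivative test at each critical point:
  f''(-3.1085) = -0.0878 < 0 → local maximum
  f''(1.6085) = 0.3278 > 0 → local minimum

Critical points: x = -sqrt(89)/4 - 3/4 ≈ -3.1085 (local maximum); x = -3/4 + sqrt(89)/4 ≈ 1.6085 (local minimum)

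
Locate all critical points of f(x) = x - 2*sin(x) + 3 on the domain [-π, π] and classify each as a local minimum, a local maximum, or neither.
f'(x) = 1 - 2*cos(x)

Solve f'(x) = 0 on [-π, π]:
  f'(x) = 0 ⇔ cos(x) = 1/2, i.e. x = ±arccos(1/2) + 2nπ; keep the solutions lying in [-π, π].
  ⇒ x = -pi/3 ≈ -1.0472, pi/3 ≈ 1.0472

f''(x) = 2*sin(x)
Second-derivative test at each critical point:
  f''(-1.0472) = -1.7321 < 0 → local maximum
  f''(1.0472) = 1.7321 > 0 → local minimum

Critical points: x = -pi/3 ≈ -1.0472 (local maximum); x = pi/3 ≈ 1.0472 (local minimum)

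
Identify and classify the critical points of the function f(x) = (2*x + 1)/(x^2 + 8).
f'(x) = 2*(-x^2 - x + 8)/(x^4 + 16*x^2 + 64)

Solve f'(x) = 0:
  f'(x) = -2*(x^2 + x - 8)/(x^2 + 8)^2; the denominator is positive wherever f is defined, so f'(x) = 0 ⇔ -2*x^2 - 2*x + 16 = 0.
  Factor: -2*x^2 - 2*x + 16 = -2*(x^2 + x - 8); x^2 + x - 8 = 0 has no rational roots; quadratic formula: x = (-1 ± √33)/2.
  ⇒ x = -sqrt(33)/2 - 1/2 ≈ -3.3723, -1/2 + sqrt(33)/2 ≈ 2.3723

f''(x) = 2*(4*x^2*(2*x + 1) - (6*x + 1)*(x^2 + 8))/(x^2 + 8)^3
Second-derivative test at each critical point:
  f''(-3.3723) = 0.0306 > 0 → local minimum
  f''(2.3723) = -0.0619 < 0 → local maximum

Critical points: x = -sqrt(33)/2 - 1/2 ≈ -3.3723 (local minimum); x = -1/2 + sqrt(33)/2 ≈ 2.3723 (local maximum)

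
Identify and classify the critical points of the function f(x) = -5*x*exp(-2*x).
f'(x) = 5*(2*x - 1)*exp(-2*x)

Solve f'(x) = 0:
  f'(x) = (10*x - 5)·exp(-2*x) and exp(-2*x) > 0 for every x, so f'(x) = 0 ⇔ 10*x - 5 = 0.
  Factor: 10*x - 5 = 5*(2*x - 1) = 0.
  ⇒ x = 1/2

f''(x) = 20*(1 - x)*exp(-2*x)
Second-derivative test at each critical point:
  f''(1/2) = 3.6788 > 0 → local minimum

Critical points: x = 1/2 (local minimum)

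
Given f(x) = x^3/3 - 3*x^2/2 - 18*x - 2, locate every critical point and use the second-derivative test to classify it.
f'(x) = x^2 - 3*x - 18

Solve f'(x) = 0:
  Factor: x^2 - 3*x - 18 = (x - 6)*(x + 3) = 0.
  ⇒ x = -3, 6

f''(x) = 2*x - 3
Second-derivative test at each critical point:
  f''(-3) = -9 < 0 → local maximum
  f''(6) = 9 > 0 → local minimum

Critical points: x = -3 (local maximum); x = 6 (local minimum)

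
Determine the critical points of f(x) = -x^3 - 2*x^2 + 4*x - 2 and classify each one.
f'(x) = -3*x^2 - 4*x + 4

Solve f'(x) = 0:
  Factor: -3*x^2 - 4*x + 4 = -(x + 2)*(3*x - 2) = 0.
  ⇒ x = -2, 2/3

f''(x) = -6*x - 4
Second-derivative test at each critical point:
  f''(-2) = 8 > 0 → local minimum
  f''(2/3) = -8 < 0 → local maximum

Critical points: x = -2 (local minimum); x = 2/3 (local maximum)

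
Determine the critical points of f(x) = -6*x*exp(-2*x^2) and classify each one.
f'(x) = 6*(4*x^2 - 1)*exp(-2*x^2)

Solve f'(x) = 0:
  f'(x) = (24*x^2 - 6)·exp(-2*x^2) and exp(-2*x^2) > 0 for every x, so f'(x) = 0 ⇔ 24*x^2 - 6 = 0.
  Factor: 24*x^2 - 6 = 6*(2*x - 1)*(2*x + 1) = 0.
  ⇒ x = -1/2, 1/2

f''(x) = (-96*x^3 + 72*x)*exp(-2*x^2)
Second-derivative test at each critical point:
  f''(-1/2) = -14.5567 < 0 → local maximum
  f''(1/2) = 14.5567 > 0 → local minimum

Critical points: x = -1/2 (local maximum); x = 1/2 (local minimum)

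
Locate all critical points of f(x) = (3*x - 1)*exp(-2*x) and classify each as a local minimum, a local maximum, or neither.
f'(x) = (5 - 6*x)*exp(-2*x)

Solve f'(x) = 0:
  f'(x) = (5 - 6*x)·exp(-2*x) and exp(-2*x) > 0 for every x, so f'(x) = 0 ⇔ 5 - 6*x = 0.
  5 - 6*x = 0.
  ⇒ x = 5/6

f''(x) = 4*(3*x - 4)*exp(-2*x)
Second-derivative test at each critical point:
  f''(5/6) = -1.1333 < 0 → local maximum

Critical points: x = 5/6 (local maximum)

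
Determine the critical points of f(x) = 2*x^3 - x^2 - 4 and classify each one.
f'(x) = 2*x*(3*x - 1)

Solve f'(x) = 0:
  Factor: 6*x^2 - 2*x = 2*x*(3*x - 1) = 0.
  ⇒ x = 0, 1/3

f''(x) = 12*x - 2
Second-derivative test at each critical point:
  f''(0) = -2 < 0 → local maximum
  f''(1/3) = 2 > 0 → local minimum

Critical points: x = 0 (local maximum); x = 1/3 (local minimum)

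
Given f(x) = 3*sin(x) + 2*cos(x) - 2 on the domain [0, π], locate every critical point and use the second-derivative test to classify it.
f'(x) = -2*sin(x) + 3*cos(x)

Solve f'(x) = 0 on [0, π]:
  f'(x) = 0 ⇔ 3*cos(x) = 2*sin(x) ⇔ tan(x) = 3/2, i.e. x = arctan(3/2) + nπ; keep the solutions lying in [0, π].
  ⇒ x = atan(3/2) ≈ 0.9828

f''(x) = -3*sin(x) - 2*cos(x)
Second-derivative test at each critical point:
  f''(0.9828) = -3.6056 < 0 → local maximum

Critical points: x = atan(3/2) ≈ 0.9828 (local maximum)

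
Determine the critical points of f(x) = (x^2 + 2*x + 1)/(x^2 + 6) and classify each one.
f'(x) = 2*(-x^2 + 5*x + 6)/(x^4 + 12*x^2 + 36)

Solve f'(x) = 0:
  f'(x) = -2*(x - 6)*(x + 1)/(x^2 + 6)^2; the denominator is positive wherever f is defined, so f'(x) = 0 ⇔ -2*x^2 + 10*x + 12 = 0.
  Factor: -2*x^2 + 10*x + 12 = -2*(x - 6)*(x + 1) = 0.
  ⇒ x = -1, 6

f''(x) = 2*(2*x^3 - 15*x^2 - 36*x + 30)/(x^6 + 18*x^4 + 108*x^2 + 216)
Second-derivative test at each critical point:
  f''(-1) = 2/7 > 0 → local minimum
  f''(6) = -1/126 < 0 → local maximum

Critical points: x = -1 (local minimum); x = 6 (local maximum)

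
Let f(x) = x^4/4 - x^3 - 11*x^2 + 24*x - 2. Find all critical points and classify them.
f'(x) = x^3 - 3*x^2 - 22*x + 24

Solve f'(x) = 0:
  Factor: x^3 - 3*x^2 - 22*x + 24 = (x - 6)*(x - 1)*(x + 4) = 0.
  ⇒ x = -4, 1, 6

f''(x) = 3*x^2 - 6*x - 22
Second-derivative test at each critical point:
  f''(-4) = 50 > 0 → local minimum
  f''(1) = -25 < 0 → local maximum
  f''(6) = 50 > 0 → local minimum

Critical points: x = -4 (local minimum); x = 1 (local maximum); x = 6 (local minimum)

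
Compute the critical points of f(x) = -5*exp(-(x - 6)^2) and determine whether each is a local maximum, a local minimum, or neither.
f'(x) = 10*(x - 6)*exp(-(x - 6)^2)

Solve f'(x) = 0:
  f'(x) = (10*x - 60)·exp(-(x - 6)^2) and exp(-(x - 6)^2) > 0 for every x, so f'(x) = 0 ⇔ 10*x - 60 = 0.
  Factor: 10*x - 60 = 10*(x - 6) = 0.
  ⇒ x = 6

f''(x) = 10*(1 - 2*(x - 6)^2)*exp(-(x - 6)^2)
Second-derivative test at each critical point:
  f''(6) = 10 > 0 → local minimum

Critical points: x = 6 (local minimum)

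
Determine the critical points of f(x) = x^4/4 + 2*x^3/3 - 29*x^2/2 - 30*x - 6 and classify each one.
f'(x) = x^3 + 2*x^2 - 29*x - 30

Solve f'(x) = 0:
  Factor: x^3 + 2*x^2 - 29*x - 30 = (x - 5)*(x + 1)*(x + 6) = 0.
  ⇒ x = -6, -1, 5

f''(x) = 3*x^2 + 4*x - 29
Second-derivative test at each critical point:
  f''(-6) = 55 > 0 → local minimum
  f''(-1) = -30 < 0 → local maximum
  f''(5) = 66 > 0 → local minimum

Critical points: x = -6 (local minimum); x = -1 (local maximum); x = 5 (local minimum)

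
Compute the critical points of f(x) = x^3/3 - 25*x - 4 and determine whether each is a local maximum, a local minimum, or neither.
f'(x) = x^2 - 25

Solve f'(x) = 0:
  Factor: x^2 - 25 = (x - 5)*(x + 5) = 0.
  ⇒ x = -5, 5

f''(x) = 2*x
Second-derivative test at each critical point:
  f''(-5) = -10 < 0 → local maximum
  f''(5) = 10 > 0 → local minimum

Critical points: x = -5 (local maximum); x = 5 (local minimum)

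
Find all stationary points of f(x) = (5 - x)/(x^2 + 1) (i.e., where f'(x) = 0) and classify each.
f'(x) = (-x^2 + 2*x*(x - 5) - 1)/(x^2 + 1)^2

Solve f'(x) = 0:
  f'(x) = (x^2 - 10*x - 1)/(x^2 + 1)^2; the denominator is positive wherever f is defined, so f'(x) = 0 ⇔ x^2 - 10*x - 1 = 0.
  x^2 - 10*x - 1 = 0 has no rational roots; quadratic formula: x = (10 ± √104)/2.
  ⇒ x = 5 - sqrt(26) ≈ -0.0990, 5 + sqrt(26) ≈ 10.0990

f''(x) = 2*(4*x^2*(5 - x) + (3*x - 5)*(x^2 + 1))/(x^2 + 1)^3
Second-derivative test at each critical point:
  f''(-0.0990) = -10.0010 < 0 → local maximum
  f''(10.0990) = 0.0010 > 0 → local minimum

Critical points: x = 5 - sqrt(26) ≈ -0.0990 (local maximum); x = 5 + sqrt(26) ≈ 10.0990 (local minimum)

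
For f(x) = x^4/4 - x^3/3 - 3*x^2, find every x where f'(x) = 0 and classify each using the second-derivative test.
f'(x) = x*(x^2 - x - 6)

Solve f'(x) = 0:
  Factor: x^3 - x^2 - 6*x = x*(x - 3)*(x + 2) = 0.
  ⇒ x = -2, 0, 3

f''(x) = 3*x^2 - 2*x - 6
Second-derivative test at each critical point:
  f''(-2) = 10 > 0 → local minimum
  f''(0) = -6 < 0 → local maximum
  f''(3) = 15 > 0 → local minimum

Critical points: x = -2 (local minimum); x = 0 (local maximum); x = 3 (local minimum)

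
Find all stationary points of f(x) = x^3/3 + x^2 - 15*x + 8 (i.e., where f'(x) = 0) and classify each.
f'(x) = x^2 + 2*x - 15

Solve f'(x) = 0:
  Factor: x^2 + 2*x - 15 = (x - 3)*(x + 5) = 0.
  ⇒ x = -5, 3

f''(x) = 2*x + 2
Second-derivative test at each critical point:
  f''(-5) = -8 < 0 → local maximum
  f''(3) = 8 > 0 → local minimum

Critical points: x = -5 (local maximum); x = 3 (local minimum)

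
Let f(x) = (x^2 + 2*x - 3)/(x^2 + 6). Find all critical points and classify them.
f'(x) = 2*(-x^2 + 9*x + 6)/(x^4 + 12*x^2 + 36)

Solve f'(x) = 0:
  f'(x) = -2*(x^2 - 9*x - 6)/(x^2 + 6)^2; the denominator is positive wherever f is defined, so f'(x) = 0 ⇔ -2*x^2 + 18*x + 12 = 0.
  Factor: -2*x^2 + 18*x + 12 = -2*(x^2 - 9*x - 6); x^2 - 9*x - 6 = 0 has no rational roots; quadratic formula: x = (9 ± √105)/2.
  ⇒ x = 9/2 - sqrt(105)/2 ≈ -0.6235, 9/2 + sqrt(105)/2 ≈ 9.6235

f''(x) = 2*(2*x^3 - 27*x^2 - 36*x + 54)/(x^6 + 18*x^4 + 108*x^2 + 216)
Second-derivative test at each critical point:
  f''(-0.6235) = 0.5021 > 0 → local minimum
  f''(9.6235) = -0.0021 < 0 → local maximum

Critical points: x = 9/2 - sqrt(105)/2 ≈ -0.6235 (local minimum); x = 9/2 + sqrt(105)/2 ≈ 9.6235 (local maximum)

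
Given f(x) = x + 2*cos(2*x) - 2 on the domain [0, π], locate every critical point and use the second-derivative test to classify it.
f'(x) = 1 - 4*sin(2*x)

Solve f'(x) = 0 on [0, π]:
  f'(x) = 0 ⇔ sin(2*x) = 1/4, i.e. 2*x = arcsin(1/4) + 2nπ or 2*x = π − arcsin(1/4) + 2nπ; keep the solutions lying in [0, π].
  ⇒ x = asin(1/4)/2 ≈ 0.1263, -asin(1/4)/2 + pi/2 ≈ 1.4445

f''(x) = -8*cos(2*x)
Second-derivative test at each critical point:
  f''(0.1263) = -7.7460 < 0 → local maximum
  f''(1.4445) = 7.7460 > 0 → local minimum

Critical points: x = asin(1/4)/2 ≈ 0.1263 (local maximum); x = -asin(1/4)/2 + pi/2 ≈ 1.4445 (local minimum)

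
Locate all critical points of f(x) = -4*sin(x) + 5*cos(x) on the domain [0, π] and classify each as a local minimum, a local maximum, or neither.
f'(x) = -5*sin(x) - 4*cos(x)

Solve f'(x) = 0 on [0, π]:
  f'(x) = 0 ⇔ -4*cos(x) = 5*sin(x) ⇔ tan(x) = -4/5, i.e. x = arctan(-4/5) + nπ; keep the solutions lying in [0, π].
  ⇒ x = pi - atan(4/5) ≈ 2.4669

f''(x) = 4*sin(x) - 5*cos(x)
Second-derivative test at each critical point:
  f''(2.4669) = 6.4031 > 0 → local minimum

Critical points: x = pi - atan(4/5) ≈ 2.4669 (local minimum)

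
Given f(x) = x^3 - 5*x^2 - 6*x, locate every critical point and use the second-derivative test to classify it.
f'(x) = 3*x^2 - 10*x - 6

Solve f'(x) = 0:
  3*x^2 - 10*x - 6 = 0 has no rational roots; quadratic formula: x = (10 ± √172)/6.
  ⇒ x = 5/3 - sqrt(43)/3 ≈ -0.5191, 5/3 + sqrt(43)/3 ≈ 3.8525

f''(x) = 6*x - 10
Second-derivative test at each critical point:
  f''(-0.5191) = -13.1149 < 0 → local maximum
  f''(3.8525) = 13.1149 > 0 → local minimum

Critical points: x = 5/3 - sqrt(43)/3 ≈ -0.5191 (local maximum); x = 5/3 + sqrt(43)/3 ≈ 3.8525 (local minimum)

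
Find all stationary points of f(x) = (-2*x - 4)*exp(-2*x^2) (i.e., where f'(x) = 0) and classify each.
f'(x) = 2*(4*x*(x + 2) - 1)*exp(-2*x^2)

Solve f'(x) = 0:
  f'(x) = (8*x^2 + 16*x - 2)·exp(-2*x^2) and exp(-2*x^2) > 0 for every x, so f'(x) = 0 ⇔ 8*x^2 + 16*x - 2 = 0.
  Factor: 8*x^2 + 16*x - 2 = 2*(4*x^2 + 8*x - 1); 4*x^2 + 8*x - 1 = 0 has no rational roots; quadratic formula: x = (-8 ± √80)/8.
  ⇒ x = -sqrt(5)/2 - 1 ≈ -2.1180, -1 + sqrt(5)/2 ≈ 0.1180

f''(x) = 8*(-4*x^2*(x + 2) + 3*x + 2)*exp(-2*x^2)
Second-derivative test at each critical point:
  f''(-2.1180) = -0.0023 < 0 → local maximum
  f''(0.1180) = 17.3970 > 0 → local minimum

Critical points: x = -sqrt(5)/2 - 1 ≈ -2.1180 (local maximum); x = -1 + sqrt(5)/2 ≈ 0.1180 (local minimum)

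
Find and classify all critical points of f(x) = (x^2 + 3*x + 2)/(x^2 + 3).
f'(x) = (-3*x^2 + 2*x + 9)/(x^4 + 6*x^2 + 9)

Solve f'(x) = 0:
  f'(x) = -(3*x^2 - 2*x - 9)/(x^2 + 3)^2; the denominator is positive wherever f is defined, so f'(x) = 0 ⇔ -3*x^2 + 2*x + 9 = 0.
  3*x^2 - 2*x - 9 = 0 has no rational roots; quadratic formula: x = (2 ± √112)/6.
  ⇒ x = 1/3 - 2*sqrt(7)/3 ≈ -1.4305, 1/3 + 2*sqrt(7)/3 ≈ 2.0972

f''(x) = 6*(x^3 - x^2 - 9*x + 1)/(x^6 + 9*x^4 + 27*x^2 + 27)
Second-derivative test at each critical point:
  f''(-1.4305) = 0.4156 > 0 → local minimum
  f''(2.0972) = -0.1934 < 0 → local maximum

Critical points: x = 1/3 - 2*sqrt(7)/3 ≈ -1.4305 (local minimum); x = 1/3 + 2*sqrt(7)/3 ≈ 2.0972 (local maximum)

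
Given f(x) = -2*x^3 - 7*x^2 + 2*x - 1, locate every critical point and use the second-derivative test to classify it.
f'(x) = -6*x^2 - 14*x + 2

Solve f'(x) = 0:
  Factor: -6*x^2 - 14*x + 2 = -2*(3*x^2 + 7*x - 1); 3*x^2 + 7*x - 1 = 0 has no rational roots; quadratic formula: x = (-7 ± √61)/6.
  ⇒ x = -sqrt(61)/6 - 7/6 ≈ -2.4684, -7/6 + sqrt(61)/6 ≈ 0.1350

f''(x) = -12*x - 14
Second-derivative test at each critical point:
  f''(-2.4684) = 15.6205 > 0 → local minimum
  f''(0.1350) = -15.6205 < 0 → local maximum

Critical points: x = -sqrt(61)/6 - 7/6 ≈ -2.4684 (local minimum); x = -7/6 + sqrt(61)/6 ≈ 0.1350 (local maximum)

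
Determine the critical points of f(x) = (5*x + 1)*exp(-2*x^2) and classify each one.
f'(x) = (-4*x*(5*x + 1) + 5)*exp(-2*x^2)

Solve f'(x) = 0:
  f'(x) = (-20*x^2 - 4*x + 5)·exp(-2*x^2) and exp(-2*x^2) > 0 for every x, so f'(x) = 0 ⇔ -20*x^2 - 4*x + 5 = 0.
  20*x^2 + 4*x - 5 = 0 has no rational roots; quadratic formula: x = (-4 ± √416)/40.
  ⇒ x = -sqrt(26)/10 - 1/10 ≈ -0.6099, -1/10 + sqrt(26)/10 ≈ 0.4099

f''(x) = 4*(4*x^2*(5*x + 1) - 15*x - 1)*exp(-2*x^2)
Second-derivative test at each critical point:
  f''(-0.6099) = 9.6928 > 0 → local minimum
  f''(0.4099) = -14.5749 < 0 → local maximum

Critical points: x = -sqrt(26)/10 - 1/10 ≈ -0.6099 (local minimum); x = -1/10 + sqrt(26)/10 ≈ 0.4099 (local maximum)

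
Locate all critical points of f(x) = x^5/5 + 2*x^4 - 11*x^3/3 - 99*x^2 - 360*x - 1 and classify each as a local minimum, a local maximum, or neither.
f'(x) = x^4 + 8*x^3 - 11*x^2 - 198*x - 360

Solve f'(x) = 0:
  Factor: x^4 + 8*x^3 - 11*x^2 - 198*x - 360 = (x - 5)*(x + 3)*(x + 4)*(x + 6) = 0.
  ⇒ x = -6, -4, -3, 5

f''(x) = 4*x^3 + 24*x^2 - 22*x - 198
Second-derivative test at each critical point:
  f''(-6) = -66 < 0 → local maximum
  f''(-4) = 18 > 0 → local minimum
  f''(-3) = -24 < 0 → local maximum
  f''(5) = 792 > 0 → local minimum

Critical points: x = -6 (local maximum); x = -4 (local minimum); x = -3 (local maximum); x = 5 (local minimum)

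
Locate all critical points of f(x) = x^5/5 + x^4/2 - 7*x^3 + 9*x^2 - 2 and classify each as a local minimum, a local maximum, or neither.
f'(x) = x*(x^3 + 2*x^2 - 21*x + 18)

Solve f'(x) = 0:
  Factor: x^4 + 2*x^3 - 21*x^2 + 18*x = x*(x - 3)*(x - 1)*(x + 6) = 0.
  ⇒ x = -6, 0, 1, 3

f''(x) = 4*x^3 + 6*x^2 - 42*x + 18
Second-derivative test at each critical point:
  f''(-6) = -378 < 0 → local maximum
  f''(0) = 18 > 0 → local minimum
  f''(1) = -14 < 0 → local maximum
  f''(3) = 54 > 0 → local minimum

Critical points: x = -6 (local maximum); x = 0 (local minimum); x = 1 (local maximum); x = 3 (local minimum)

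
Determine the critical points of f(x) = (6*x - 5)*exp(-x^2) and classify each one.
f'(x) = 2*(-x*(6*x - 5) + 3)*exp(-x^2)

Solve f'(x) = 0:
  f'(x) = (-12*x^2 + 10*x + 6)·exp(-x^2) and exp(-x^2) > 0 for every x, so f'(x) = 0 ⇔ -12*x^2 + 10*x + 6 = 0.
  Factor: -12*x^2 + 10*x + 6 = -2*(6*x^2 - 5*x - 3); 6*x^2 - 5*x - 3 = 0 has no rational roots; quadratic formula: x = (5 ± √97)/12.
  ⇒ x = 5/12 - sqrt(97)/12 ≈ -0.4041, 5/12 + sqrt(97)/12 ≈ 1.2374

f''(x) = 2*(2*x^2*(6*x - 5) - 18*x + 5)*exp(-x^2)
Second-derivative test at each critical point:
  f''(-0.4041) = 16.7304 > 0 → local minimum
  f''(1.2374) = -4.2603 < 0 → local maximum

Critical points: x = 5/12 - sqrt(97)/12 ≈ -0.4041 (local minimum); x = 5/12 + sqrt(97)/12 ≈ 1.2374 (local maximum)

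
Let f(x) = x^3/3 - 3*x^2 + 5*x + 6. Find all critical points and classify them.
f'(x) = x^2 - 6*x + 5

Solve f'(x) = 0:
  Factor: x^2 - 6*x + 5 = (x - 5)*(x - 1) = 0.
  ⇒ x = 1, 5

f''(x) = 2*x - 6
Second-derivative test at each critical point:
  f''(1) = -4 < 0 → local maximum
  f''(5) = 4 > 0 → local minimum

Critical points: x = 1 (local maximum); x = 5 (local minimum)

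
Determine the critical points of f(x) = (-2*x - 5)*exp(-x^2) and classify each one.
f'(x) = 2*(x*(2*x + 5) - 1)*exp(-x^2)

Solve f'(x) = 0:
  f'(x) = (4*x^2 + 10*x - 2)·exp(-x^2) and exp(-x^2) > 0 for every x, so f'(x) = 0 ⇔ 4*x^2 + 10*x - 2 = 0.
  Factor: 4*x^2 + 10*x - 2 = 2*(2*x^2 + 5*x - 1); 2*x^2 + 5*x - 1 = 0 has no rational roots; quadratic formula: x = (-5 ± √33)/4.
  ⇒ x = -sqrt(33)/4 - 5/4 ≈ -2.6861, -5/4 + sqrt(33)/4 ≈ 0.1861

f''(x) = 2*(-4*x^3 - 10*x^2 + 6*x + 5)*exp(-x^2)
Second-derivative test at each critical point:
  f''(-2.6861) = -0.0084 < 0 → local maximum
  f''(0.1861) = 11.0979 > 0 → local minimum

Critical points: x = -sqrt(33)/4 - 5/4 ≈ -2.6861 (local maximum); x = -5/4 + sqrt(33)/4 ≈ 0.1861 (local minimum)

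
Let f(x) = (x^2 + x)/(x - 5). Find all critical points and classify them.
f'(x) = (x^2 - 10*x - 5)/(x^2 - 10*x + 25)

Solve f'(x) = 0:
  f'(x) = (x^2 - 10*x - 5)/(x - 5)^2; the denominator is positive wherever f is defined, so f'(x) = 0 ⇔ x^2 - 10*x - 5 = 0.
  x^2 - 10*x - 5 = 0 has no rational roots; quadratic formula: x = (10 ± √120)/2.
  ⇒ x = 5 - sqrt(30) ≈ -0.4772, 5 + sqrt(30) ≈ 10.4772

f''(x) = 60/(x^3 - 15*x^2 + 75*x - 125)
Second-derivative test at each critical point:
  f''(-0.4772) = -0.3651 < 0 → local maximum
  f''(10.4772) = 0.3651 > 0 → local minimum

Critical points: x = 5 - sqrt(30) ≈ -0.4772 (local maximum); x = 5 + sqrt(30) ≈ 10.4772 (local minimum)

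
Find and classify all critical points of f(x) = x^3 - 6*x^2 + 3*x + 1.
f'(x) = 3*x^2 - 12*x + 3

Solve f'(x) = 0:
  Factor: 3*x^2 - 12*x + 3 = 3*(x^2 - 4*x + 1); x^2 - 4*x + 1 = 0 has no rational roots; quadratic formula: x = (4 ± √12)/2.
  ⇒ x = 2 - sqrt(3) ≈ 0.2679, sqrt(3) + 2 ≈ 3.7321

f''(x) = 6*x - 12
Second-derivative test at each critical point:
  f''(0.2679) = -10.3923 < 0 → local maximum
  f''(3.7321) = 10.3923 > 0 → local minimum

Critical points: x = 2 - sqrt(3) ≈ 0.2679 (local maximum); x = sqrt(3) + 2 ≈ 3.7321 (local minimum)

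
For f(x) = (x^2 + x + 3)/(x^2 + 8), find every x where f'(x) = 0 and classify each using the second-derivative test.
f'(x) = (-x^2 + 10*x + 8)/(x^4 + 16*x^2 + 64)

Solve f'(x) = 0:
  f'(x) = -(x^2 - 10*x - 8)/(x^2 + 8)^2; the denominator is positive wherever f is defined, so f'(x) = 0 ⇔ -x^2 + 10*x + 8 = 0.
  x^2 - 10*x - 8 = 0 has no rational roots; quadratic formula: x = (10 ± √132)/2.
  ⇒ x = 5 - sqrt(33) ≈ -0.7446, 5 + sqrt(33) ≈ 10.7446

f''(x) = 2*(x^3 - 15*x^2 - 24*x + 40)/(x^6 + 24*x^4 + 192*x^2 + 512)
Second-derivative test at each critical point:
  f''(-0.7446) = 0.1570 > 0 → local minimum
  f''(10.7446) = -0.0008 < 0 → local maximum

Critical points: x = 5 - sqrt(33) ≈ -0.7446 (local minimum); x = 5 + sqrt(33) ≈ 10.7446 (local maximum)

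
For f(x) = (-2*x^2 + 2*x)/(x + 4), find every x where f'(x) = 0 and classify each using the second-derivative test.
f'(x) = 2*(-x^2 - 8*x + 4)/(x^2 + 8*x + 16)

Solve f'(x) = 0:
  f'(x) = -2*(x^2 + 8*x - 4)/(x + 4)^2; the denominator is positive wherever f is defined, so f'(x) = 0 ⇔ -2*x^2 - 16*x + 8 = 0.
  Factor: -2*x^2 - 16*x + 8 = -2*(x^2 + 8*x - 4); x^2 + 8*x - 4 = 0 has no rational roots; quadratic formula: x = (-8 ± √80)/2.
  ⇒ x = -2*sqrt(5) - 4 ≈ -8.4721, -4 + 2*sqrt(5) ≈ 0.4721

f''(x) = -80/(x^3 + 12*x^2 + 48*x + 64)
Second-derivative test at each critical point:
  f''(-8.4721) = 0.8944 > 0 → local minimum
  f''(0.4721) = -0.8944 < 0 → local maximum

Critical points: x = -2*sqrt(5) - 4 ≈ -8.4721 (local minimum); x = -4 + 2*sqrt(5) ≈ 0.4721 (local maximum)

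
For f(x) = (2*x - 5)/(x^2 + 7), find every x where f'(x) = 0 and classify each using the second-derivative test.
f'(x) = 2*(-x^2 + 5*x + 7)/(x^4 + 14*x^2 + 49)

Solve f'(x) = 0:
  f'(x) = -2*(x^2 - 5*x - 7)/(x^2 + 7)^2; the denominator is positive wherever f is defined, so f'(x) = 0 ⇔ -2*x^2 + 10*x + 14 = 0.
  Factor: -2*x^2 + 10*x + 14 = -2*(x^2 - 5*x - 7); x^2 - 5*x - 7 = 0 has no rational roots; quadratic formula: x = (5 ± √53)/2.
  ⇒ x = 5/2 - sqrt(53)/2 ≈ -1.1401, 5/2 + sqrt(53)/2 ≈ 6.1401

f''(x) = 2*(4*x^2*(2*x - 5) + (5 - 6*x)*(x^2 + 7))/(x^2 + 7)^3
Second-derivative test at each critical point:
  f''(-1.1401) = 0.2114 > 0 → local minimum
  f''(6.1401) = -0.0073 < 0 → local maximum

Critical points: x = 5/2 - sqrt(53)/2 ≈ -1.1401 (local minimum); x = 5/2 + sqrt(53)/2 ≈ 6.1401 (local maximum)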